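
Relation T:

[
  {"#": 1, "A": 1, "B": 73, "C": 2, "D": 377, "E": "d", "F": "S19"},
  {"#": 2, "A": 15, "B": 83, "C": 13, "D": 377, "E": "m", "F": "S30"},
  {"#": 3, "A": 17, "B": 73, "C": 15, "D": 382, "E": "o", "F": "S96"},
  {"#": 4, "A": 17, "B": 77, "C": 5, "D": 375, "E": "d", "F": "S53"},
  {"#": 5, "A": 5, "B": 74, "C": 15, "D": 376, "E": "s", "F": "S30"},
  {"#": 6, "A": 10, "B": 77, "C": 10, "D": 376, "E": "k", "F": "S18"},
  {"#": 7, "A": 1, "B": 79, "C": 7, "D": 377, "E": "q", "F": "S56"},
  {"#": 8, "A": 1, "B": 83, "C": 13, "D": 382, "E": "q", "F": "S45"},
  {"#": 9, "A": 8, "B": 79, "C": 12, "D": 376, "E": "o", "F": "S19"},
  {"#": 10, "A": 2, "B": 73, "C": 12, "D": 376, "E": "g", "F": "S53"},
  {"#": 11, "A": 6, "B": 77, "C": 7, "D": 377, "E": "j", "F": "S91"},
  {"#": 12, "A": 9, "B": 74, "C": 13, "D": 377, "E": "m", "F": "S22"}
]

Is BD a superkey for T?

All 12 rows have distinct BD values, so BD → (all attributes) holds and BD is a superkey.

Yes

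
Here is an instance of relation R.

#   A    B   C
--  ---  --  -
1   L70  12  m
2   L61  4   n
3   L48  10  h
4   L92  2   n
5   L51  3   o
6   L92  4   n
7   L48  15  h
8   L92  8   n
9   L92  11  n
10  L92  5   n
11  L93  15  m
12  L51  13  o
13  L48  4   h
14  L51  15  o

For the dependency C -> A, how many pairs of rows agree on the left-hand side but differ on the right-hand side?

C=m: violating pairs (1,11) — 1 pair.
C=n: violating pairs (2,4), (2,6), (2,8), (2,9), (2,10) — 5 pairs.
C=h: all 3 rows agree on A — 0 pairs.
C=o: all 3 rows agree on A — 0 pairs.

6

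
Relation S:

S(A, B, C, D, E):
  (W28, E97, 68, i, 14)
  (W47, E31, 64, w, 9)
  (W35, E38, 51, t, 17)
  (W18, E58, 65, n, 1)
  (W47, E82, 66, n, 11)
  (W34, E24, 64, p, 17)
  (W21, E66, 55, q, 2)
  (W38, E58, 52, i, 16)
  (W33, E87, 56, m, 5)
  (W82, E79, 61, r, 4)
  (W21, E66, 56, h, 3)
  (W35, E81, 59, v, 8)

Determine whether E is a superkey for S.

Two distinct rows share E=17, so E does not determine every attribute — not a superkey.

No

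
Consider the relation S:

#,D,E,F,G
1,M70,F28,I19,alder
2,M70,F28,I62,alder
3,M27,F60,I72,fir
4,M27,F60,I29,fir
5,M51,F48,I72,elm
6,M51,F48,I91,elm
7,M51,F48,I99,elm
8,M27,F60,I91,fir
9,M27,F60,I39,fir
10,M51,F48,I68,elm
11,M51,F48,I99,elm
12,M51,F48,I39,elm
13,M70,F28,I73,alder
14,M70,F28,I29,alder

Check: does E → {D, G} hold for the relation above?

E=F28: rows 1, 2, 13, 14 → {D,G} = (M70, alder), (M70, alder), (M70, alder), (M70, alder) ✓
E=F60: rows 3, 4, 8, 9 → {D,G} = (M27, fir), (M27, fir), (M27, fir), (M27, fir) ✓
E=F48: rows 5, 6, 7, 10, 11, 12 → {D,G} = (M51, elm), (M51, elm), (M51, elm), (M51, elm), (M51, elm), (M51, elm) ✓
Every E value is associated with a single {D, G} value, so E → {D, G} holds.

Yes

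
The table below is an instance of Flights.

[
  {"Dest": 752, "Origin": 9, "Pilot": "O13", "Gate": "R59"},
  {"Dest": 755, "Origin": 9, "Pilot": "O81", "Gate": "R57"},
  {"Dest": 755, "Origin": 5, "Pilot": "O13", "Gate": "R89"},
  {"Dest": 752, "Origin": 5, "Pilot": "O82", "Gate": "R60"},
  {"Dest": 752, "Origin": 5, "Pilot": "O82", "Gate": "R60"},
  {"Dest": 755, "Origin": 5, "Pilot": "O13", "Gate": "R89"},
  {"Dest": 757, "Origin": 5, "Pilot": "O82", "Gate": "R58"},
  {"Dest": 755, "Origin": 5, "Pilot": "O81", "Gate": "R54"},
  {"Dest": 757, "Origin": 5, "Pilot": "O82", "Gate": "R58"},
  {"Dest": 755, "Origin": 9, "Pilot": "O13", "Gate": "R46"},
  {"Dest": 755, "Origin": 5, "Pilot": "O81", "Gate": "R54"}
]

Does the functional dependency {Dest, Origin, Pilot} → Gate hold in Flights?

Yes

(Dest=752, Origin=9, Pilot=O13): 1 row → Gate = R59 ✓
(Dest=755, Origin=9, Pilot=O81): 1 row → Gate = R57 ✓
(Dest=755, Origin=5, Pilot=O13): 2 rows → Gate = R89, R89 ✓
(Dest=752, Origin=5, Pilot=O82): 2 rows → Gate = R60, R60 ✓
(Dest=757, Origin=5, Pilot=O82): 2 rows → Gate = R58, R58 ✓
(Dest=755, Origin=5, Pilot=O81): 2 rows → Gate = R54, R54 ✓
(Dest=755, Origin=9, Pilot=O13): 1 row → Gate = R46 ✓
Every {Dest, Origin, Pilot} value is associated with a single Gate value, so {Dest, Origin, Pilot} → Gate holds.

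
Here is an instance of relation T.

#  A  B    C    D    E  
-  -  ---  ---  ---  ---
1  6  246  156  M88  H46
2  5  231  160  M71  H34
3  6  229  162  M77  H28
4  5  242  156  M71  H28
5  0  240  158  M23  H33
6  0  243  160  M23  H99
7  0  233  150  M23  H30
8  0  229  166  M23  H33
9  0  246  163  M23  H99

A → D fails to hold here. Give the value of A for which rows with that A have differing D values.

A=6: rows 1, 3 → D takes values {M88, M77} — violation
A=5: rows 2, 4 → D = M71, M71 ✓
A=0: rows 5, 6, 7, 8, 9 → D = M23, M23, M23, M23, M23 ✓
The only A value with inconsistent D is A=6.

6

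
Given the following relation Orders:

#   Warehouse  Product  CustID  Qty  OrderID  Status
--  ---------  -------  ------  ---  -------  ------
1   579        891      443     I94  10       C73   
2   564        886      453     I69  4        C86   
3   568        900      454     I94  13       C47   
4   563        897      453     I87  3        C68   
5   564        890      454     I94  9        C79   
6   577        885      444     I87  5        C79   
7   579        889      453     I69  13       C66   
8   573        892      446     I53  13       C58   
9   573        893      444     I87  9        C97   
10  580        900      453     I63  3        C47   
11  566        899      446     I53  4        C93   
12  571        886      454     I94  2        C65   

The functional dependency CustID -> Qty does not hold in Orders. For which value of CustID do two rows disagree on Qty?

453

CustID=443: row 1 → Qty = I94 ✓
CustID=453: rows 2, 4, 7, 10 → Qty takes values {I69, I87, I63} — violation
CustID=454: rows 3, 5, 12 → Qty = I94, I94, I94 ✓
CustID=444: rows 6, 9 → Qty = I87, I87 ✓
CustID=446: rows 8, 11 → Qty = I53, I53 ✓
The only CustID value with inconsistent Qty is CustID=453.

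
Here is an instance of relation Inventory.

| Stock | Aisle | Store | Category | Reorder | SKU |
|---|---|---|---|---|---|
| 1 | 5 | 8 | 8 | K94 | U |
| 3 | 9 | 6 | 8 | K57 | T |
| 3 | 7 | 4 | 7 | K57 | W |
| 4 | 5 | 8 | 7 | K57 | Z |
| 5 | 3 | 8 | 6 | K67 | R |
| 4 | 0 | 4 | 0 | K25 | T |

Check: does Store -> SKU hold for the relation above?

No

Store=8: 3 rows → SKU takes values {U, Z, R} — violation
Store=6: 1 row → SKU = T ✓
Store=4: 2 rows → SKU takes values {W, T} — violation
Two rows agree on Store but differ on SKU, so Store -> SKU does not hold.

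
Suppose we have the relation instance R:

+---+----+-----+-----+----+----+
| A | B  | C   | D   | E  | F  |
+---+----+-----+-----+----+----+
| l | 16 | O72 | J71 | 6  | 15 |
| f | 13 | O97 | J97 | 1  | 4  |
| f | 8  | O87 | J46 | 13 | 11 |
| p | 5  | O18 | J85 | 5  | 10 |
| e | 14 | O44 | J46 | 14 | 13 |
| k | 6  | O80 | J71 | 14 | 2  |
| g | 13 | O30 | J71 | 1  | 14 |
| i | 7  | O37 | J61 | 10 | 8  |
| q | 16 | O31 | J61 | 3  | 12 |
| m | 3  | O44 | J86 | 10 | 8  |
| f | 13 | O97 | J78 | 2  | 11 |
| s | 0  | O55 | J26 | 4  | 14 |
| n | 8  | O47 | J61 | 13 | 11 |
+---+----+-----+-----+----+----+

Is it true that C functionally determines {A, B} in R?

No

C=O72: 1 row → {A,B} = (l, 16) ✓
C=O97: 2 rows → {A,B} = (f, 13), (f, 13) ✓
C=O87: 1 row → {A,B} = (f, 8) ✓
C=O18: 1 row → {A,B} = (p, 5) ✓
C=O44: 2 rows → {A,B} takes values {(e, 14), (m, 3)} — violation
C=O80: 1 row → {A,B} = (k, 6) ✓
C=O30: 1 row → {A,B} = (g, 13) ✓
C=O37: 1 row → {A,B} = (i, 7) ✓
C=O31: 1 row → {A,B} = (q, 16) ✓
C=O55: 1 row → {A,B} = (s, 0) ✓
C=O47: 1 row → {A,B} = (n, 8) ✓
Two rows agree on C but differ on {A, B}, so C → {A, B} does not hold.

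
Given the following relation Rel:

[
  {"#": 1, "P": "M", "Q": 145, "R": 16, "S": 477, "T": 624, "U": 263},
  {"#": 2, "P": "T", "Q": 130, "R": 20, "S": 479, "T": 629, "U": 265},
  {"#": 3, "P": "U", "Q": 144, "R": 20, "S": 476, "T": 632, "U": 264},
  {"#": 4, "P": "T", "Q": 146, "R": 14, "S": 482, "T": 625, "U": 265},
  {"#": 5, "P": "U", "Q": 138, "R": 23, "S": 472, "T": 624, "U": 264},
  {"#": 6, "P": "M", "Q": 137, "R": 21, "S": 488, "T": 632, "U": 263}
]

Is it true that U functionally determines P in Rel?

U=263: rows 1, 6 → P = M, M ✓
U=265: rows 2, 4 → P = T, T ✓
U=264: rows 3, 5 → P = U, U ✓
Every U value is associated with a single P value, so U → P holds.

Yes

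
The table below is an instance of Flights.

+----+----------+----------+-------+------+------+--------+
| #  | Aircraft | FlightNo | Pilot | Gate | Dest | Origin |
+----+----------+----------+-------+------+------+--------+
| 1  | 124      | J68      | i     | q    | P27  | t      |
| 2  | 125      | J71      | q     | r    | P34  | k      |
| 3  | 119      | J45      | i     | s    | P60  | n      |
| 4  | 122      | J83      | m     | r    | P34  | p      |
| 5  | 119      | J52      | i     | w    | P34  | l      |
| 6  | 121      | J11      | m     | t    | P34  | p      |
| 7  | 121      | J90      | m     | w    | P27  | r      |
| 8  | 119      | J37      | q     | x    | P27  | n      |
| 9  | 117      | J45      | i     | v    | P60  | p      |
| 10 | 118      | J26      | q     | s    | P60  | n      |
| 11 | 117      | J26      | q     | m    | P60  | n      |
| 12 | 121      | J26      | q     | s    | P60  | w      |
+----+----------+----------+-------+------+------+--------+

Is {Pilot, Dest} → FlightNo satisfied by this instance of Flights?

No

(Pilot=i, Dest=P27): row 1 → FlightNo = J68 ✓
(Pilot=q, Dest=P34): row 2 → FlightNo = J71 ✓
(Pilot=i, Dest=P60): rows 3, 9 → FlightNo = J45, J45 ✓
(Pilot=m, Dest=P34): rows 4, 6 → FlightNo takes values {J83, J11} — violation
(Pilot=i, Dest=P34): row 5 → FlightNo = J52 ✓
(Pilot=m, Dest=P27): row 7 → FlightNo = J90 ✓
(Pilot=q, Dest=P27): row 8 → FlightNo = J37 ✓
(Pilot=q, Dest=P60): rows 10, 11, 12 → FlightNo = J26, J26, J26 ✓
Two rows agree on {Pilot, Dest} but differ on FlightNo, so {Pilot, Dest} → FlightNo does not hold.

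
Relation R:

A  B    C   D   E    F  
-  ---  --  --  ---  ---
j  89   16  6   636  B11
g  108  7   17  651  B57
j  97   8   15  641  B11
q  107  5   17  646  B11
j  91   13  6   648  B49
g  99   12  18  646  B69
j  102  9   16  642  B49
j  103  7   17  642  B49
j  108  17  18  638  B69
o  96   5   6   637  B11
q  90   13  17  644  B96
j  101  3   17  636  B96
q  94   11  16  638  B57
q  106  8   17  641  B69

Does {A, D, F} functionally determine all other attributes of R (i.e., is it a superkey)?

All 14 rows have distinct {A, D, F} values, so {A, D, F} → (all attributes) holds and {A, D, F} is a superkey.

Yes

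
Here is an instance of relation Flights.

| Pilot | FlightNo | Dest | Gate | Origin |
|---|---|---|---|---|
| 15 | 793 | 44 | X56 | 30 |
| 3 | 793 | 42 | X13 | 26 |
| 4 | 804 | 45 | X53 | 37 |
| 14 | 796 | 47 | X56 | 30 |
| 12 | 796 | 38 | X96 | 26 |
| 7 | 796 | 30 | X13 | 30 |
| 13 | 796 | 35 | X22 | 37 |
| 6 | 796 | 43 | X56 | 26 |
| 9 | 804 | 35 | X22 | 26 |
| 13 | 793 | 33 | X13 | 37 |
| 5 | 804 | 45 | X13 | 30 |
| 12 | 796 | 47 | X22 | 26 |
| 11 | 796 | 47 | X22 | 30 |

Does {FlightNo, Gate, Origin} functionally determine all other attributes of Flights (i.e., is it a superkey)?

All 13 rows have distinct {FlightNo, Gate, Origin} values, so {FlightNo, Gate, Origin} → (all attributes) holds and {FlightNo, Gate, Origin} is a superkey.

Yes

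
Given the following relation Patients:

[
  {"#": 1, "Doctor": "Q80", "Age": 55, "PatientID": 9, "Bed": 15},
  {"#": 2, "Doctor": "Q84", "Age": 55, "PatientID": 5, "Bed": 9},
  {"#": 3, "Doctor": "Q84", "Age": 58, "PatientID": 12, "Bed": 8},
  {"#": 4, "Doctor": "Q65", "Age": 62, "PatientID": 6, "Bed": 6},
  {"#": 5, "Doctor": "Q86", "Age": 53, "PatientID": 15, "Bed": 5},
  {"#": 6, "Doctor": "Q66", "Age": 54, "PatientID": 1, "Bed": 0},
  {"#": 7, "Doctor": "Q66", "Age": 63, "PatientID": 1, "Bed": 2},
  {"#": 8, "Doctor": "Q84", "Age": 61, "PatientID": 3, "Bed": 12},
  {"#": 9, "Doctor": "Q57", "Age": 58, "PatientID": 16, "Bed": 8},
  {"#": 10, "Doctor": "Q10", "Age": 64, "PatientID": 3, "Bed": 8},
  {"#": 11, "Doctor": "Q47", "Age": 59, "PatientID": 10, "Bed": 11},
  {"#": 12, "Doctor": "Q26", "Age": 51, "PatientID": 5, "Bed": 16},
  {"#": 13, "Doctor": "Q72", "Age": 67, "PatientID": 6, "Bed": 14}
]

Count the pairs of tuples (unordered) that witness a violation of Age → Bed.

Age=55: violating pairs (1,2) — 1 pair.
Age=58: all 2 rows agree on Bed — 0 pairs.

1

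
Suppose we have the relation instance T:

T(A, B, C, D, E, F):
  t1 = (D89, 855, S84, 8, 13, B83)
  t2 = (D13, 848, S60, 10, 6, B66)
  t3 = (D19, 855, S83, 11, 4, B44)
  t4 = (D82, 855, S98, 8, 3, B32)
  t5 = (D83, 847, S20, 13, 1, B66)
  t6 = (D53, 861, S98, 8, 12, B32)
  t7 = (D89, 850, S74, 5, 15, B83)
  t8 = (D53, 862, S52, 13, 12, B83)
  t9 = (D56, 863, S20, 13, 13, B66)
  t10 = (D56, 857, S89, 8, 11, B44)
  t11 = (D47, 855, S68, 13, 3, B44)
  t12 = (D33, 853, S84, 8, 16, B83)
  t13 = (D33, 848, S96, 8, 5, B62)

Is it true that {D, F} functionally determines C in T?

(D=8, F=B83): rows 1, 12 → C = S84, S84 ✓
(D=10, F=B66): row 2 → C = S60 ✓
(D=11, F=B44): row 3 → C = S83 ✓
(D=8, F=B32): rows 4, 6 → C = S98, S98 ✓
(D=13, F=B66): rows 5, 9 → C = S20, S20 ✓
(D=5, F=B83): row 7 → C = S74 ✓
(D=13, F=B83): row 8 → C = S52 ✓
(D=8, F=B44): row 10 → C = S89 ✓
(D=13, F=B44): row 11 → C = S68 ✓
(D=8, F=B62): row 13 → C = S96 ✓
Every {D, F} value is associated with a single C value, so {D, F} → C holds.

Yes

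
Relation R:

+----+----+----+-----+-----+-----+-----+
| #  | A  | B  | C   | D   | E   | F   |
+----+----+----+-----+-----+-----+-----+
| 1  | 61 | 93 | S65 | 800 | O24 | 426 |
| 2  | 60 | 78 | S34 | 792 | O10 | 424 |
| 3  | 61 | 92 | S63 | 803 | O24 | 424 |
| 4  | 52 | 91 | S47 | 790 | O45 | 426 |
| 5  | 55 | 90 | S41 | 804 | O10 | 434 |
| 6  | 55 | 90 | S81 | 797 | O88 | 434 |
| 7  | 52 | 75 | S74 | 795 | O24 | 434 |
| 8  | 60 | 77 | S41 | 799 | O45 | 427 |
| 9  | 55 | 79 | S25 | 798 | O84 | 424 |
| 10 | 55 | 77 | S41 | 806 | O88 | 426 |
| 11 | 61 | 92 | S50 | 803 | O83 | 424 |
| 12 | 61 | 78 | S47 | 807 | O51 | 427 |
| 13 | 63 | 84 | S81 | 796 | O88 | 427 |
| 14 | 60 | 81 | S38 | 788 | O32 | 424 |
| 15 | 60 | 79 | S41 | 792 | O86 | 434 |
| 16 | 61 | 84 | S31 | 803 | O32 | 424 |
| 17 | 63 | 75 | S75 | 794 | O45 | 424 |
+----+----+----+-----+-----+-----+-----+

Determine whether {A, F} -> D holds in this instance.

(A=61, F=426): row 1 → D = 800 ✓
(A=60, F=424): rows 2, 14 → D takes values {792, 788} — violation
(A=61, F=424): rows 3, 11, 16 → D = 803, 803, 803 ✓
(A=52, F=426): row 4 → D = 790 ✓
(A=55, F=434): rows 5, 6 → D takes values {804, 797} — violation
(A=52, F=434): row 7 → D = 795 ✓
(A=60, F=427): row 8 → D = 799 ✓
(A=55, F=424): row 9 → D = 798 ✓
(A=55, F=426): row 10 → D = 806 ✓
(A=61, F=427): row 12 → D = 807 ✓
(A=63, F=427): row 13 → D = 796 ✓
(A=60, F=434): row 15 → D = 792 ✓
(A=63, F=424): row 17 → D = 794 ✓
Two rows agree on {A, F} but differ on D, so {A, F} -> D does not hold.

No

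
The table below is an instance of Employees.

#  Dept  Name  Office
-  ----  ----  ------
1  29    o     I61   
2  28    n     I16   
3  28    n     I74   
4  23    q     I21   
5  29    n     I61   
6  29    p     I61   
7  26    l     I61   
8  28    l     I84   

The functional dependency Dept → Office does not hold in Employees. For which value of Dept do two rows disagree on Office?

28

Dept=29: rows 1, 5, 6 → Office = I61, I61, I61 ✓
Dept=28: rows 2, 3, 8 → Office takes values {I16, I74, I84} — violation
Dept=23: row 4 → Office = I21 ✓
Dept=26: row 7 → Office = I61 ✓
The only Dept value with inconsistent Office is Dept=28.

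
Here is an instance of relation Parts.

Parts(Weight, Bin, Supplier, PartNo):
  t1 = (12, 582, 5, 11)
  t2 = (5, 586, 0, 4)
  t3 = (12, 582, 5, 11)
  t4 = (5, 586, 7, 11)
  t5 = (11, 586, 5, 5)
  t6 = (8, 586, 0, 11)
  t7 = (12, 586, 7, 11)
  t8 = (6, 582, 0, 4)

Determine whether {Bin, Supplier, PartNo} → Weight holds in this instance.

(Bin=582, Supplier=5, PartNo=11): rows 1, 3 → Weight = 12, 12 ✓
(Bin=586, Supplier=0, PartNo=4): row 2 → Weight = 5 ✓
(Bin=586, Supplier=7, PartNo=11): rows 4, 7 → Weight takes values {5, 12} — violation
(Bin=586, Supplier=5, PartNo=5): row 5 → Weight = 11 ✓
(Bin=586, Supplier=0, PartNo=11): row 6 → Weight = 8 ✓
(Bin=582, Supplier=0, PartNo=4): row 8 → Weight = 6 ✓
Two rows agree on {Bin, Supplier, PartNo} but differ on Weight, so {Bin, Supplier, PartNo} → Weight does not hold.

No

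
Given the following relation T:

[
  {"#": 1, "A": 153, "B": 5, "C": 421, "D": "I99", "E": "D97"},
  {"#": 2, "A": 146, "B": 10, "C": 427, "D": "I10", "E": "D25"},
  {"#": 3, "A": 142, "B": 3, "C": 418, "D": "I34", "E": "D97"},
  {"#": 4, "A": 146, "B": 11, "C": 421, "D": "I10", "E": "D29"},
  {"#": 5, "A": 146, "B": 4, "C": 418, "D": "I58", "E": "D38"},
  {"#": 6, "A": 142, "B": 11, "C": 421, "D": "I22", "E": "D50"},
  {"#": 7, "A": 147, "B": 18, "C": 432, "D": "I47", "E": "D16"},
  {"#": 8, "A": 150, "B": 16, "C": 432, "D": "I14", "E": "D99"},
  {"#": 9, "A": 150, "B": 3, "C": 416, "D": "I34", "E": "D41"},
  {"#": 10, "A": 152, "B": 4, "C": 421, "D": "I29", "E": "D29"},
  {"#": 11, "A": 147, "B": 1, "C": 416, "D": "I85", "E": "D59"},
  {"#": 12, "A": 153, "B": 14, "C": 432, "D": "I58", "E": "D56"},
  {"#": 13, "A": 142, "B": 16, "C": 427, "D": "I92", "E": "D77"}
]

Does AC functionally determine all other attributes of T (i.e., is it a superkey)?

Yes

All 13 rows have distinct AC values, so AC → (all attributes) holds and AC is a superkey.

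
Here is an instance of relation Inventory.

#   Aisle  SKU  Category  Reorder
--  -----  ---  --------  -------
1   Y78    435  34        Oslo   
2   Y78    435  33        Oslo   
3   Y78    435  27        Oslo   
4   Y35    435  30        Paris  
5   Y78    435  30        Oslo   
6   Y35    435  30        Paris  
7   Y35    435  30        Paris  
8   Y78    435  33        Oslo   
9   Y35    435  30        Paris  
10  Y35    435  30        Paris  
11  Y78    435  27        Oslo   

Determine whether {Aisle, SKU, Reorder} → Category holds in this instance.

(Aisle=Y78, SKU=435, Reorder=Oslo): rows 1, 2, 3, 5, 8, 11 → Category takes values {34, 33, 27, 30} — violation
(Aisle=Y35, SKU=435, Reorder=Paris): rows 4, 6, 7, 9, 10 → Category = 30, 30, 30, 30, 30 ✓
Two rows agree on {Aisle, SKU, Reorder} but differ on Category, so {Aisle, SKU, Reorder} → Category does not hold.

No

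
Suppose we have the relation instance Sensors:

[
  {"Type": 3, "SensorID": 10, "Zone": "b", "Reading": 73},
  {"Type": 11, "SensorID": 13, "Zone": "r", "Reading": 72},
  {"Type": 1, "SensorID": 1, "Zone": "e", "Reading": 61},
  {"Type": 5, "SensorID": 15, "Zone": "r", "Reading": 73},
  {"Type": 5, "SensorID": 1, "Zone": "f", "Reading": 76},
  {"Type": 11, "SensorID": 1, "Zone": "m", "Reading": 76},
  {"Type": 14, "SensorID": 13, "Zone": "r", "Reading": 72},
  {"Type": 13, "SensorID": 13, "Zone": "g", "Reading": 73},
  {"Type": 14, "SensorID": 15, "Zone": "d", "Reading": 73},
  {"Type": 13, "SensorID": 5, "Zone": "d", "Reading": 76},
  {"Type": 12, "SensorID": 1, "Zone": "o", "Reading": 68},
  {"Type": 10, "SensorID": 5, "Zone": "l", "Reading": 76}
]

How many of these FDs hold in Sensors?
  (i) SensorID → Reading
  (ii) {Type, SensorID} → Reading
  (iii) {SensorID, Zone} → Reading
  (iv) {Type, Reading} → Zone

3

(i) SensorID → Reading: SensorID=13: 3 rows → Reading takes values {72, 73} — violation; SensorID=1: 4 rows → Reading takes values {61, 76, 68} — violation — fails.
(ii) {Type, SensorID} → Reading: every LHS value maps to a single RHS value — holds.
(iii) {SensorID, Zone} → Reading: every LHS value maps to a single RHS value — holds.
(iv) {Type, Reading} → Zone: every LHS value maps to a single RHS value — holds.
3 of the 4 dependencies hold.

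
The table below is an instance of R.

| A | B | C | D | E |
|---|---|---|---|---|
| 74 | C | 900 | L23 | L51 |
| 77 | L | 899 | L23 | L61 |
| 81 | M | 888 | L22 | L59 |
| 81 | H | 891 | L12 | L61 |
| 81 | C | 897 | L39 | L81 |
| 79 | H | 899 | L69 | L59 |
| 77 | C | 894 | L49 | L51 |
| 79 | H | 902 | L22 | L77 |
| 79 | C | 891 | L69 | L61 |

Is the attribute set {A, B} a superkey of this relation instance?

No

Two distinct rows share (A=79, B=H), so {A, B} does not determine every attribute — not a superkey.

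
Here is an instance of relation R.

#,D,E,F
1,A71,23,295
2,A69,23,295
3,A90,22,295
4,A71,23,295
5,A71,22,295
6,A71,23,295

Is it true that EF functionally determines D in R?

No

(E=23, F=295): rows 1, 2, 4, 6 → D takes values {A71, A69} — violation
(E=22, F=295): rows 3, 5 → D takes values {A90, A71} — violation
Two rows agree on EF but differ on D, so EF -> D does not hold.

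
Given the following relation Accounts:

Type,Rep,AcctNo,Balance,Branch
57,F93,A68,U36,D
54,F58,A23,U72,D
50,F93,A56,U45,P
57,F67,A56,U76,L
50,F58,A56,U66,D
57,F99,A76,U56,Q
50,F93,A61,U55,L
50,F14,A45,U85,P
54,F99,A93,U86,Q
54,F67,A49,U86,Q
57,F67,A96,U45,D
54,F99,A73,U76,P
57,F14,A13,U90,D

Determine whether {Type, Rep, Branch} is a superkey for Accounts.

Yes

All 13 rows have distinct {Type, Rep, Branch} values, so {Type, Rep, Branch} → (all attributes) holds and {Type, Rep, Branch} is a superkey.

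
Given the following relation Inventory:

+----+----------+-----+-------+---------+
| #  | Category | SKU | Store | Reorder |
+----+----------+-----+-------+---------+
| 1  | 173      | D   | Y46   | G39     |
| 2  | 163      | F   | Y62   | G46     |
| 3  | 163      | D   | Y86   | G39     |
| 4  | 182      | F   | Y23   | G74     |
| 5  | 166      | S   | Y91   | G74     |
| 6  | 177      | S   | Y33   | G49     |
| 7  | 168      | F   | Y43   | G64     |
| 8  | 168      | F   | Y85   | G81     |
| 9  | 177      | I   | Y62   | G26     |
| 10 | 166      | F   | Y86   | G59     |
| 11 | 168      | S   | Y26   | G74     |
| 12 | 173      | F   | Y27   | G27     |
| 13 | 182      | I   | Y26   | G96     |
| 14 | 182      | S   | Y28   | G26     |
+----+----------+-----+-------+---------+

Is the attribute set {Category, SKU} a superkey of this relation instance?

Rows 7 and 8 have the same {Category, SKU} value (Category=168, SKU=F) but are distinct tuples, so {Category, SKU} does not determine every attribute — not a superkey.

No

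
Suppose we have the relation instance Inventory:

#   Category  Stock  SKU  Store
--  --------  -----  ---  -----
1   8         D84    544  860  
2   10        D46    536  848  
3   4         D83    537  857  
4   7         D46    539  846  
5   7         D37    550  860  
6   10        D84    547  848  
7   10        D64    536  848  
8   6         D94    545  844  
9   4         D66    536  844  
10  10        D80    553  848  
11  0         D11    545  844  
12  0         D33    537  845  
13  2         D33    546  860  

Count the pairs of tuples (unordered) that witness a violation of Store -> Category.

Store=860: violating pairs (1,5), (1,13), (5,13) — 3 pairs.
Store=848: all 4 rows agree on Category — 0 pairs.
Store=844: violating pairs (8,9), (8,11), (9,11) — 3 pairs.

6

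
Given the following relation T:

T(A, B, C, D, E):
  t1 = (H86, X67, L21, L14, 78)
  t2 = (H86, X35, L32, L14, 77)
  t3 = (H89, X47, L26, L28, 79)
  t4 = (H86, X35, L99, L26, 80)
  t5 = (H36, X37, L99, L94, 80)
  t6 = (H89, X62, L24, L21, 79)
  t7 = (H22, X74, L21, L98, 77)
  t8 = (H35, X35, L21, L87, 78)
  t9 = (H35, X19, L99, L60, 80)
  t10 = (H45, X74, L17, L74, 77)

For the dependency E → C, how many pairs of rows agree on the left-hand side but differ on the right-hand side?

E=78: all 2 rows agree on C — 0 pairs.
E=77: violating pairs (2,7), (2,10), (7,10) — 3 pairs.
E=79: violating pairs (3,6) — 1 pair.
E=80: all 3 rows agree on C — 0 pairs.

4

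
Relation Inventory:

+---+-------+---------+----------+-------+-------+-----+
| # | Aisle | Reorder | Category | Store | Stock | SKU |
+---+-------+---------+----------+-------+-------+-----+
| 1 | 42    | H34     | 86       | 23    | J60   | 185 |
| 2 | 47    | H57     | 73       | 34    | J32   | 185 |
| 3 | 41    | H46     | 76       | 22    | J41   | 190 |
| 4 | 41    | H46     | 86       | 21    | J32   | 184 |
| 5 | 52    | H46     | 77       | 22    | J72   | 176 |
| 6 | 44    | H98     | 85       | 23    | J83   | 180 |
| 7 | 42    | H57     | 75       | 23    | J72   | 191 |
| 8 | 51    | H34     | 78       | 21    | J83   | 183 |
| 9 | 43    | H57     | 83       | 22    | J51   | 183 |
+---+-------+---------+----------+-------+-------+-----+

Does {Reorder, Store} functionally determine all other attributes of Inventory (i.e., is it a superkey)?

No

Rows 3 and 5 have the same {Reorder, Store} value (Reorder=H46, Store=22) but are distinct tuples, so {Reorder, Store} does not determine every attribute — not a superkey.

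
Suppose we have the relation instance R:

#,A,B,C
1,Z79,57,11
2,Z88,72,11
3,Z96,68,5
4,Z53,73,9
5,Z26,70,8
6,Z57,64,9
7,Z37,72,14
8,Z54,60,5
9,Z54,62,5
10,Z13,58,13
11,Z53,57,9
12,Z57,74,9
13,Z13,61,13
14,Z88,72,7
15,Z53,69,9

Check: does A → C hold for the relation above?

A=Z79: row 1 → C = 11 ✓
A=Z88: rows 2, 14 → C takes values {11, 7} — violation
A=Z96: row 3 → C = 5 ✓
A=Z53: rows 4, 11, 15 → C = 9, 9, 9 ✓
A=Z26: row 5 → C = 8 ✓
A=Z57: rows 6, 12 → C = 9, 9 ✓
A=Z37: row 7 → C = 14 ✓
A=Z54: rows 8, 9 → C = 5, 5 ✓
A=Z13: rows 10, 13 → C = 13, 13 ✓
Two rows agree on A but differ on C, so A → C does not hold.

No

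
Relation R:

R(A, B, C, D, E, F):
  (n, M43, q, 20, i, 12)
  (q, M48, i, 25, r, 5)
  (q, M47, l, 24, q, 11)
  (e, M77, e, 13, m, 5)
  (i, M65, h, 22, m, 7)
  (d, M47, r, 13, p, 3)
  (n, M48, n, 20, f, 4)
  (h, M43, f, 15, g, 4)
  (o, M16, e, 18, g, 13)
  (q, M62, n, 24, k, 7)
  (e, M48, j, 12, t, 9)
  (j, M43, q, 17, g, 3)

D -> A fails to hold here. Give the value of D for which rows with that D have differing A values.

13

D=20: 2 rows → A = n, n ✓
D=25: 1 row → A = q ✓
D=24: 2 rows → A = q, q ✓
D=13: 2 rows → A takes values {e, d} — violation
D=22: 1 row → A = i ✓
D=15: 1 row → A = h ✓
D=18: 1 row → A = o ✓
D=12: 1 row → A = e ✓
D=17: 1 row → A = j ✓
The only D value with inconsistent A is D=13.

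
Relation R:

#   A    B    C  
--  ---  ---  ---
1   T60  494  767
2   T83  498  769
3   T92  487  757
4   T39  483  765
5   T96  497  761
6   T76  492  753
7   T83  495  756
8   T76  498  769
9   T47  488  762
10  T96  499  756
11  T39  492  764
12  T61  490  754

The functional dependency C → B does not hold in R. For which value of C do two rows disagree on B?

756

C=767: row 1 → B = 494 ✓
C=769: rows 2, 8 → B = 498, 498 ✓
C=757: row 3 → B = 487 ✓
C=765: row 4 → B = 483 ✓
C=761: row 5 → B = 497 ✓
C=753: row 6 → B = 492 ✓
C=756: rows 7, 10 → B takes values {495, 499} — violation
C=762: row 9 → B = 488 ✓
C=764: row 11 → B = 492 ✓
C=754: row 12 → B = 490 ✓
The only C value with inconsistent B is C=756.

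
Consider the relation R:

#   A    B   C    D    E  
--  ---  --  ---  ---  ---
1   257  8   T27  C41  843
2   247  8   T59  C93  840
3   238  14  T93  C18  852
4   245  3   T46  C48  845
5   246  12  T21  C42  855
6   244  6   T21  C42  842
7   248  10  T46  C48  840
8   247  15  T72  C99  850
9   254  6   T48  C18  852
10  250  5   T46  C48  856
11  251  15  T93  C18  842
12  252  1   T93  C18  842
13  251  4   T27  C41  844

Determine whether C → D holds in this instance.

Yes

C=T27: rows 1, 13 → D = C41, C41 ✓
C=T59: row 2 → D = C93 ✓
C=T93: rows 3, 11, 12 → D = C18, C18, C18 ✓
C=T46: rows 4, 7, 10 → D = C48, C48, C48 ✓
C=T21: rows 5, 6 → D = C42, C42 ✓
C=T72: row 8 → D = C99 ✓
C=T48: row 9 → D = C18 ✓
Every C value is associated with a single D value, so C → D holds.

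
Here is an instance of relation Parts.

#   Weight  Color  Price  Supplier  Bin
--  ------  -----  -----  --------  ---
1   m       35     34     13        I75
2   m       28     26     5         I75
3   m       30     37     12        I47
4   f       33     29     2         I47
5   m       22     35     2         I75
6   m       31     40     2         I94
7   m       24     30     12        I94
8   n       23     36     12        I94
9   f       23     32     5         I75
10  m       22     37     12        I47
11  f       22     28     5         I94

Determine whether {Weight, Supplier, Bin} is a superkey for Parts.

Rows 3 and 10 have the same {Weight, Supplier, Bin} value (Weight=m, Supplier=12, Bin=I47) but are distinct tuples, so {Weight, Supplier, Bin} does not determine every attribute — not a superkey.

No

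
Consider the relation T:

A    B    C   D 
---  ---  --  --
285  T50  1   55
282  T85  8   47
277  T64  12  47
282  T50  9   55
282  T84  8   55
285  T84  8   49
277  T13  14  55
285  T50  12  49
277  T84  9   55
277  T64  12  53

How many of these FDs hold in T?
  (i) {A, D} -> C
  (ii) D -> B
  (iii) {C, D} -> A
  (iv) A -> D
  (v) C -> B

(i) {A, D} -> C: (A=282, D=55): 2 rows → C takes values {9, 8} — violation; (A=285, D=49): 2 rows → C takes values {8, 12} — violation; (A=277, D=55): 2 rows → C takes values {14, 9} — violation — fails.
(ii) D -> B: D=55: 5 rows → B takes values {T50, T84, T13} — violation; D=47: 2 rows → B takes values {T85, T64} — violation; D=49: 2 rows → B takes values {T84, T50} — violation — fails.
(iii) {C, D} -> A: (C=9, D=55): 2 rows → A takes values {282, 277} — violation — fails.
(iv) A -> D: A=285: 3 rows → D takes values {55, 49} — violation; A=282: 3 rows → D takes values {47, 55} — violation; A=277: 4 rows → D takes values {47, 55, 53} — violation — fails.
(v) C -> B: C=8: 3 rows → B takes values {T85, T84} — violation; C=12: 3 rows → B takes values {T64, T50} — violation; C=9: 2 rows → B takes values {T50, T84} — violation — fails.
None of the 5 dependencies hold.

0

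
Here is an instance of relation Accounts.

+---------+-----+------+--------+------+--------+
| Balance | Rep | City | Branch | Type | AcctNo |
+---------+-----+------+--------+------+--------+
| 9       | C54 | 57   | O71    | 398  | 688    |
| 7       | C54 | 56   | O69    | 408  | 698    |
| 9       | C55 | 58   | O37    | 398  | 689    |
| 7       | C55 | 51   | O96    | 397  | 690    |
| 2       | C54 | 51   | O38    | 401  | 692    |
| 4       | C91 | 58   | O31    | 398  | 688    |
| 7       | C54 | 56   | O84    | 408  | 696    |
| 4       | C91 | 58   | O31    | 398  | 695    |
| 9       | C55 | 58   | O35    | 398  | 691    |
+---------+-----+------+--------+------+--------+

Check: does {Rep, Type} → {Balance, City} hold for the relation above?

Yes

(Rep=C54, Type=398): 1 row → {Balance,City} = (9, 57) ✓
(Rep=C54, Type=408): 2 rows → {Balance,City} = (7, 56), (7, 56) ✓
(Rep=C55, Type=398): 2 rows → {Balance,City} = (9, 58), (9, 58) ✓
(Rep=C55, Type=397): 1 row → {Balance,City} = (7, 51) ✓
(Rep=C54, Type=401): 1 row → {Balance,City} = (2, 51) ✓
(Rep=C91, Type=398): 2 rows → {Balance,City} = (4, 58), (4, 58) ✓
Every {Rep, Type} value is associated with a single {Balance, City} value, so {Rep, Type} → {Balance, City} holds.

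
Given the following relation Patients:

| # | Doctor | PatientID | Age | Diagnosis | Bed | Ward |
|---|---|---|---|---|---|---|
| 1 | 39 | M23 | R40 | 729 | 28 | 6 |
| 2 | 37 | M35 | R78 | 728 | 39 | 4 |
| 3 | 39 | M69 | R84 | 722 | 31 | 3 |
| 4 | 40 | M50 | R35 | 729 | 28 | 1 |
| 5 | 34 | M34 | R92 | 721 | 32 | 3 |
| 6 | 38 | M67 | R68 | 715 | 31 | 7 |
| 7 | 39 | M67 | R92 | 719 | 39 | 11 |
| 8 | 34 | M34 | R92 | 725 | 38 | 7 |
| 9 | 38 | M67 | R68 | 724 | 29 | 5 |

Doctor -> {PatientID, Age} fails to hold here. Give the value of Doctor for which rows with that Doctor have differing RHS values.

Doctor=39: rows 1, 3, 7 → {PatientID,Age} takes values {(M23, R40), (M69, R84), (M67, R92)} — violation
Doctor=37: row 2 → {PatientID,Age} = (M35, R78) ✓
Doctor=40: row 4 → {PatientID,Age} = (M50, R35) ✓
Doctor=34: rows 5, 8 → {PatientID,Age} = (M34, R92), (M34, R92) ✓
Doctor=38: rows 6, 9 → {PatientID,Age} = (M67, R68), (M67, R68) ✓
The only Doctor value with inconsistent RHS is Doctor=39.

39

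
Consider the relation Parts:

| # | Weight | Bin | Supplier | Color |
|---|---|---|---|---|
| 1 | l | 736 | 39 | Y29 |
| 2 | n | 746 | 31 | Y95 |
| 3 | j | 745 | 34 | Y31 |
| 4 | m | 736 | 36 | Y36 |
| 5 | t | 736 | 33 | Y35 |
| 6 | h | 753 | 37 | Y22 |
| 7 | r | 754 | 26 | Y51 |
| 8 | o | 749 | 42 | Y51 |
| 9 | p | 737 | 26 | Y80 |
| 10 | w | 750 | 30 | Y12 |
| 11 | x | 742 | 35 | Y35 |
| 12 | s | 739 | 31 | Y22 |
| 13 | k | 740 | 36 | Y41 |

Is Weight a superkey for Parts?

Yes

All 13 rows have distinct Weight values, so Weight → (all attributes) holds and Weight is a superkey.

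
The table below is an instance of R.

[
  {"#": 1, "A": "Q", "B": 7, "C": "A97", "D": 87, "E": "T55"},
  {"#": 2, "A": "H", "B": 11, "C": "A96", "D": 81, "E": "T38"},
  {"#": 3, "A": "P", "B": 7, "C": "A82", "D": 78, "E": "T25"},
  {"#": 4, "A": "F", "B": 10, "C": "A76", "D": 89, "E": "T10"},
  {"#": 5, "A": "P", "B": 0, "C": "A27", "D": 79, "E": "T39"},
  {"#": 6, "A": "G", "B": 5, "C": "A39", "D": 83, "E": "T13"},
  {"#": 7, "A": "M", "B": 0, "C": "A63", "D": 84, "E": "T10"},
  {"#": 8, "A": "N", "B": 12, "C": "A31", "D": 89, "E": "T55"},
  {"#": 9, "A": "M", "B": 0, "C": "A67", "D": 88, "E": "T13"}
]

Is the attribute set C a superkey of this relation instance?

Yes

All 9 rows have distinct C values, so C → (all attributes) holds and C is a superkey.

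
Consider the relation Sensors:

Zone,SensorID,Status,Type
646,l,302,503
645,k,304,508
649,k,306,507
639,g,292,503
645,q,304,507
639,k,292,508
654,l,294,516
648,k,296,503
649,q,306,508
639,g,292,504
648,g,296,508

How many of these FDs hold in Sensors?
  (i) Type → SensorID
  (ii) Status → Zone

1

(i) Type → SensorID: Type=503: 3 rows → SensorID takes values {l, g, k} — violation; Type=508: 4 rows → SensorID takes values {k, q, g} — violation; Type=507: 2 rows → SensorID takes values {k, q} — violation — fails.
(ii) Status → Zone: every LHS value maps to a single RHS value — holds.
1 of the 2 dependencies holds.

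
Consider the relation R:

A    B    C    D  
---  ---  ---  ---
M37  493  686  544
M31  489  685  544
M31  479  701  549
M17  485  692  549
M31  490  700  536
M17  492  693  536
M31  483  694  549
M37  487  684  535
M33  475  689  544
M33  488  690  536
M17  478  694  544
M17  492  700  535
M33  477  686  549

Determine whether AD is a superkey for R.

No

Two distinct rows share (A=M31, D=549), so AD does not determine every attribute — not a superkey.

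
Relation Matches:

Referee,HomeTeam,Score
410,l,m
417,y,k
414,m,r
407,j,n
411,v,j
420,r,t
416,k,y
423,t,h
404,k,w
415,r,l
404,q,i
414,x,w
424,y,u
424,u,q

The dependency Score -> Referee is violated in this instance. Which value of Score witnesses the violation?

Score=m: 1 row → Referee = 410 ✓
Score=k: 1 row → Referee = 417 ✓
Score=r: 1 row → Referee = 414 ✓
Score=n: 1 row → Referee = 407 ✓
Score=j: 1 row → Referee = 411 ✓
Score=t: 1 row → Referee = 420 ✓
Score=y: 1 row → Referee = 416 ✓
Score=h: 1 row → Referee = 423 ✓
Score=w: 2 rows → Referee takes values {404, 414} — violation
Score=l: 1 row → Referee = 415 ✓
Score=i: 1 row → Referee = 404 ✓
Score=u: 1 row → Referee = 424 ✓
Score=q: 1 row → Referee = 424 ✓
The only Score value with inconsistent Referee is Score=w.

w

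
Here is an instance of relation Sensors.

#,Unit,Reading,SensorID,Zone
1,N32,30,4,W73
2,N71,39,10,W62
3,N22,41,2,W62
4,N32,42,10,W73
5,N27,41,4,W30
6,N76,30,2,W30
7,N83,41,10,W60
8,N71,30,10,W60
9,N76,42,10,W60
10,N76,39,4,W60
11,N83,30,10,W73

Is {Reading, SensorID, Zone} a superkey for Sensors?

All 11 rows have distinct {Reading, SensorID, Zone} values, so {Reading, SensorID, Zone} → (all attributes) holds and {Reading, SensorID, Zone} is a superkey.

Yes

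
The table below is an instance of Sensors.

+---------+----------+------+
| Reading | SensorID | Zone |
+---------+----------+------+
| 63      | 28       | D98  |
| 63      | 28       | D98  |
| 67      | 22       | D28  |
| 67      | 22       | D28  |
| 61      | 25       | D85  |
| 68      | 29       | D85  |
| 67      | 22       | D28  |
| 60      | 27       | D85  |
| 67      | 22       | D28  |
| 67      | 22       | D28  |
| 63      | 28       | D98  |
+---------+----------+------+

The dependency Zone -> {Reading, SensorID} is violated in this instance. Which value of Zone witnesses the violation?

D85

Zone=D98: 3 rows → {Reading,SensorID} = (63, 28), (63, 28), (63, 28) ✓
Zone=D28: 5 rows → {Reading,SensorID} = (67, 22), (67, 22), (67, 22), (67, 22), (67, 22) ✓
Zone=D85: 3 rows → {Reading,SensorID} takes values {(61, 25), (68, 29), (60, 27)} — violation
The only Zone value with inconsistent RHS is Zone=D85.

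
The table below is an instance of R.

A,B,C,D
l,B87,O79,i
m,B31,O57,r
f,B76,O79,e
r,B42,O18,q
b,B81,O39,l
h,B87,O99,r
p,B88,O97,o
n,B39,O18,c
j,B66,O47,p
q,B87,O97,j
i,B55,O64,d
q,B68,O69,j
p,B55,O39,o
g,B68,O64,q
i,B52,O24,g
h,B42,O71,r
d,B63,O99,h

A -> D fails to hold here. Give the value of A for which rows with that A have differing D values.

i

A=l: 1 row → D = i ✓
A=m: 1 row → D = r ✓
A=f: 1 row → D = e ✓
A=r: 1 row → D = q ✓
A=b: 1 row → D = l ✓
A=h: 2 rows → D = r, r ✓
A=p: 2 rows → D = o, o ✓
A=n: 1 row → D = c ✓
A=j: 1 row → D = p ✓
A=q: 2 rows → D = j, j ✓
A=i: 2 rows → D takes values {d, g} — violation
A=g: 1 row → D = q ✓
A=d: 1 row → D = h ✓
The only A value with inconsistent D is A=i.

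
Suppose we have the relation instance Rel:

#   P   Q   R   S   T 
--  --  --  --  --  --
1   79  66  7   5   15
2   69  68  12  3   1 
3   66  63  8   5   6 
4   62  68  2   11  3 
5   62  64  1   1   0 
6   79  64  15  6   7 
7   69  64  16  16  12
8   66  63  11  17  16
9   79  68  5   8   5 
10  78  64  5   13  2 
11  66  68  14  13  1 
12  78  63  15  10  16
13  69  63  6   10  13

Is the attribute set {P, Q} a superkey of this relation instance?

Rows 3 and 8 have the same {P, Q} value (P=66, Q=63) but are distinct tuples, so {P, Q} does not determine every attribute — not a superkey.

No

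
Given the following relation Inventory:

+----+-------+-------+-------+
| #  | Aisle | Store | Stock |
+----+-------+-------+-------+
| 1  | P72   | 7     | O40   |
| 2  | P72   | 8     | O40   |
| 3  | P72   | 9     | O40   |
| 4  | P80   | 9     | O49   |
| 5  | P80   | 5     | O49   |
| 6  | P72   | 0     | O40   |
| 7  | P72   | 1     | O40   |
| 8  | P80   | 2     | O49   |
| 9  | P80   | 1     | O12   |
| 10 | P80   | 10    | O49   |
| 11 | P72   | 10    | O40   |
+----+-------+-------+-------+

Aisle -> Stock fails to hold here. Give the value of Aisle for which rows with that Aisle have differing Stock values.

Aisle=P72: rows 1, 2, 3, 6, 7, 11 → Stock = O40, O40, O40, O40, O40, O40 ✓
Aisle=P80: rows 4, 5, 8, 9, 10 → Stock takes values {O49, O12} — violation
The only Aisle value with inconsistent Stock is Aisle=P80.

P80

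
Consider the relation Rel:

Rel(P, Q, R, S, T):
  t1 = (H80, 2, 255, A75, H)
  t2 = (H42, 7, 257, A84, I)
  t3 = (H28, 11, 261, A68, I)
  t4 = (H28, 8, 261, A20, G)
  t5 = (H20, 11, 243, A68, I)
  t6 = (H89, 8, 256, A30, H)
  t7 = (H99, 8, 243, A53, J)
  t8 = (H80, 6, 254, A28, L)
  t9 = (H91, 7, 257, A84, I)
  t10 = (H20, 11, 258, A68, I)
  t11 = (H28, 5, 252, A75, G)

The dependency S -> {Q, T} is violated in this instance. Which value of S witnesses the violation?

A75

S=A75: rows 1, 11 → {Q,T} takes values {(2, H), (5, G)} — violation
S=A84: rows 2, 9 → {Q,T} = (7, I), (7, I) ✓
S=A68: rows 3, 5, 10 → {Q,T} = (11, I), (11, I), (11, I) ✓
S=A20: row 4 → {Q,T} = (8, G) ✓
S=A30: row 6 → {Q,T} = (8, H) ✓
S=A53: row 7 → {Q,T} = (8, J) ✓
S=A28: row 8 → {Q,T} = (6, L) ✓
The only S value with inconsistent RHS is S=A75.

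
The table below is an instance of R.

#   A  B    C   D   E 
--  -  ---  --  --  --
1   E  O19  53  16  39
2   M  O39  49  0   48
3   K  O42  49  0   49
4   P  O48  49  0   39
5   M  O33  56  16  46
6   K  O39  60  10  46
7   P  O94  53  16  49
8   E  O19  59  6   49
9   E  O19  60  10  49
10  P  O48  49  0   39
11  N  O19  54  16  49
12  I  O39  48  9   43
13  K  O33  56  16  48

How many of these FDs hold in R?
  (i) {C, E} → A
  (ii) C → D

2

(i) {C, E} → A: every LHS value maps to a single RHS value — holds.
(ii) C → D: every LHS value maps to a single RHS value — holds.
2 of the 2 dependencies hold.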